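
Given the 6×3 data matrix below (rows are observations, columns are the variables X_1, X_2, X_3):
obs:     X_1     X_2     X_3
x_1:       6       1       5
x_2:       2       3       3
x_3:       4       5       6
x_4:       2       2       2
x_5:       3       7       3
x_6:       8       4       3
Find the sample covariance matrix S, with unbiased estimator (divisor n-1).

Step 1 — column means:
  mean(X_1) = (6 + 2 + 4 + 2 + 3 + 8) / 6 = 25/6 = 4.1667
  mean(X_2) = (1 + 3 + 5 + 2 + 7 + 4) / 6 = 22/6 = 3.6667
  mean(X_3) = (5 + 3 + 6 + 2 + 3 + 3) / 6 = 22/6 = 3.6667

Step 2 — sample covariance S[i,j] = (1/(n-1)) · Σ_k (x_{k,i} - mean_i) · (x_{k,j} - mean_j), with n-1 = 5.
  S[X_1,X_1] = ((1.8333)·(1.8333) + (-2.1667)·(-2.1667) + (-0.1667)·(-0.1667) + (-2.1667)·(-2.1667) + (-1.1667)·(-1.1667) + (3.8333)·(3.8333)) / 5 = 28.8333/5 = 5.7667
  S[X_1,X_2] = ((1.8333)·(-2.6667) + (-2.1667)·(-0.6667) + (-0.1667)·(1.3333) + (-2.1667)·(-1.6667) + (-1.1667)·(3.3333) + (3.8333)·(0.3333)) / 5 = -2.6667/5 = -0.5333
  S[X_1,X_3] = ((1.8333)·(1.3333) + (-2.1667)·(-0.6667) + (-0.1667)·(2.3333) + (-2.1667)·(-1.6667) + (-1.1667)·(-0.6667) + (3.8333)·(-0.6667)) / 5 = 5.3333/5 = 1.0667
  S[X_2,X_2] = ((-2.6667)·(-2.6667) + (-0.6667)·(-0.6667) + (1.3333)·(1.3333) + (-1.6667)·(-1.6667) + (3.3333)·(3.3333) + (0.3333)·(0.3333)) / 5 = 23.3333/5 = 4.6667
  S[X_2,X_3] = ((-2.6667)·(1.3333) + (-0.6667)·(-0.6667) + (1.3333)·(2.3333) + (-1.6667)·(-1.6667) + (3.3333)·(-0.6667) + (0.3333)·(-0.6667)) / 5 = 0.3333/5 = 0.0667
  S[X_3,X_3] = ((1.3333)·(1.3333) + (-0.6667)·(-0.6667) + (2.3333)·(2.3333) + (-1.6667)·(-1.6667) + (-0.6667)·(-0.6667) + (-0.6667)·(-0.6667)) / 5 = 11.3333/5 = 2.2667

S is symmetric (S[j,i] = S[i,j]). Assembling:

S = [[5.7667, -0.5333, 1.0667],
 [-0.5333, 4.6667, 0.0667],
 [1.0667, 0.0667, 2.2667]]


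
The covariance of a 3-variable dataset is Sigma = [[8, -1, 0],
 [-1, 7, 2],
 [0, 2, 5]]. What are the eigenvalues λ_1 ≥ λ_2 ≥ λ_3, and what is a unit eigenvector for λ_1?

Step 1 — characteristic polynomial p(λ) = det(λI - Sigma) = λ³ - tr·λ² + c_1·λ - det, where tr = trace, c_1 = sum of the principal 2×2 minors, det = det(Sigma):
  tr = 8 + 7 + 5 = 20,
  c_1 = (8·7 - (-1)²) + (8·5 - (0)²) + (7·5 - (2)²) = 55 + 40 + 31 = 126,
  det = 8·(7·5 - (2)²) - (-1)·((-1)·5 - (2)·(0)) + (0)·((-1)·(2) - 7·(0)) = 8·(31) - (-1)·(-5) + (0)·(-2) = 243.
  So p(λ) = λ³ - 20λ² + 126λ - 243.
Step 2 — look for an integer root (rational root theorem: any rational root is an integer divisor of 243). Testing λ = 9:
  p(9) = 729 - 1620 + 1134 - 243 = 0  ✓
  Dividing out (λ - 9): p(λ) = (λ - 9)(λ² - 11λ + 27).
Step 3 — remaining eigenvalues from the quadratic λ² - 11λ + 27 = 0:
  Δ = 11² - 4·27 = 121 - 108 = 13,  λ = (11 ± √13)/2 = (11 ± 3.6056)/2 ≈ 7.3028 or 3.6972.
  Sorted: λ_1 = 9,  λ_2 = 7.3028,  λ_3 = 3.6972  (check: sum = 20 = tr ✓).

Step 4 — unit eigenvector for λ_1 = 9: v spans the null space of (Sigma - λ_1 I), whose rows are
  r_1 = (-1, -1, 0),  r_2 = (-1, -2, 2),  r_3 = (0, 2, -4).
  v is orthogonal to every row, so take v ∝ r_1 × r_2 = ((-1)·(2) - (0)·(-2), (0)·(-1) - (-1)·(2), (-1)·(-2) - (-1)·(-1)) = (-2, 2, 1).
  Rescale (multiply by -1 so the first nonzero entry is positive): u = (2, -2, -1).
  ||u|| = √((2)² + (-2)² + (-1)²) = √(9) = 3,  v_1 = u/||u|| ≈ (0.6667, -0.6667, -0.3333) (||v_1|| = 1).

λ_1 = 9,  λ_2 = 7.3028,  λ_3 = 3.6972;  v_1 ≈ (0.6667, -0.6667, -0.3333)


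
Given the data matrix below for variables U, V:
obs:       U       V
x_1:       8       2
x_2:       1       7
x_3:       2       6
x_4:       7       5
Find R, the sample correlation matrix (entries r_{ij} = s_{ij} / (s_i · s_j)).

Step 1 — column means:
  mean(U) = (8 + 1 + 2 + 7) / 4 = 18/4 = 4.5
  mean(V) = (2 + 7 + 6 + 5) / 4 = 20/4 = 5

Step 2 — sample variances and covariances s[i,j] = (1/(n-1)) · Σ_k (x_{k,i} - mean_i) · (x_{k,j} - mean_j), with n-1 = 3:
  s[U,U] = ((3.5)·(3.5) + (-3.5)·(-3.5) + (-2.5)·(-2.5) + (2.5)·(2.5)) / 3 = 37/3 = 12.3333
  s[U,V] = ((3.5)·(-3) + (-3.5)·(2) + (-2.5)·(1) + (2.5)·(0)) / 3 = -20/3 = -6.6667
  s[V,V] = ((-3)·(-3) + (2)·(2) + (1)·(1) + (0)·(0)) / 3 = 14/3 = 4.6667
  Sample standard deviations s_i = √(s[i,i]):
  s(U) = √(12.3333) = 3.5119
  s(V) = √(4.6667) = 2.1602

Step 3 — r_{ij} = s_{ij} / (s_i · s_j):
  r[U,U] = 1 (diagonal).
  r[U,V] = -6.6667 / (3.5119 · 2.1602) = -6.6667 / 7.5865 = -0.8787
  r[V,V] = 1 (diagonal).

R is symmetric with unit diagonal. Assembling:

R = [[1, -0.8787],
 [-0.8787, 1]]


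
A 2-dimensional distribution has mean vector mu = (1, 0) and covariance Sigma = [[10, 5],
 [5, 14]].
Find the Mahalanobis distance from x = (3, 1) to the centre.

Step 1 — centre the observation: (x - mu) = (2, 1).

Step 2 — invert Sigma. det(Sigma) = 10·14 - (5)² = 115.
  Sigma^{-1} = (1/det) · [[d, -b], [-b, a]] = [[0.1217, -0.0435],
 [-0.0435, 0.087]].

Step 3 — form the quadratic (x - mu)^T · Sigma^{-1} · (x - mu):
  Sigma^{-1} · (x - mu) = (0.2, 0).
  (x - mu)^T · [Sigma^{-1} · (x - mu)] = (2)·(0.2) + (1)·(0) = 0.4.

Step 4 — take square root: d = √(0.4) ≈ 0.6325.

d(x, mu) = √(0.4) ≈ 0.6325


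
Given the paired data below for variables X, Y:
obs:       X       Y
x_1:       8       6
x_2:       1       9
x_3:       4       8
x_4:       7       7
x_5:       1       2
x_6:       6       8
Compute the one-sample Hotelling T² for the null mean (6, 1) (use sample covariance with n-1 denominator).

Step 1 — sample mean vector:
  mean(X) = (8 + 1 + 4 + 7 + 1 + 6) / 6 = 27/6 = 4.5
  mean(Y) = (6 + 9 + 8 + 7 + 2 + 8) / 6 = 40/6 = 6.6667
  x̄ = (4.5, 6.6667),  deviation x̄ - mu_0 = (4.5, 6.6667) - (6, 1) = (-1.5, 5.6667).

Step 2 — sample covariance matrix, S[i,j] = (1/(n-1)) · Σ_k (x_{k,i} - mean_i) · (x_{k,j} - mean_j), divisor n-1 = 5:
  S[X,X] = ((3.5)·(3.5) + (-3.5)·(-3.5) + (-0.5)·(-0.5) + (2.5)·(2.5) + (-3.5)·(-3.5) + (1.5)·(1.5)) / 5 = 45.5/5 = 9.1
  S[X,Y] = ((3.5)·(-0.6667) + (-3.5)·(2.3333) + (-0.5)·(1.3333) + (2.5)·(0.3333) + (-3.5)·(-4.6667) + (1.5)·(1.3333)) / 5 = 8/5 = 1.6
  S[Y,Y] = ((-0.6667)·(-0.6667) + (2.3333)·(2.3333) + (1.3333)·(1.3333) + (0.3333)·(0.3333) + (-4.6667)·(-4.6667) + (1.3333)·(1.3333)) / 5 = 31.3333/5 = 6.2667
  S = [[9.1, 1.6],
 [1.6, 6.2667]].

Step 3 — invert S. det(S) = 9.1·6.2667 - (1.6)² = 54.4667.
  S^{-1} = (1/det) · [[d, -b], [-b, a]] = [[0.1151, -0.0294],
 [-0.0294, 0.1671]].

Step 4 — quadratic form (x̄ - mu_0)^T · S^{-1} · (x̄ - mu_0):
  S^{-1} · (x̄ - mu_0) = (-0.339, 0.9908),
  (x̄ - mu_0)^T · [...] = (-1.5)·(-0.339) + (5.6667)·(0.9908) = 6.1232.

Step 5 — scale by n: T² = 6 · 6.1232 = 36.7393.

T² ≈ 36.7393


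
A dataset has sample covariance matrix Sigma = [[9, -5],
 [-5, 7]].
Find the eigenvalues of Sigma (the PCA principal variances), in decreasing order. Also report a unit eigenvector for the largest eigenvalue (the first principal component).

Step 1 — characteristic polynomial of 2×2 Sigma:
  det(Sigma - λI) = λ² - trace · λ + det = 0.
  trace = 9 + 7 = 16, det = 9·7 - (-5)² = 38.
Step 2 — discriminant:
  Δ = trace² - 4·det = 256 - 152 = 104.
Step 3 — eigenvalues:
  λ = (trace ± √Δ)/2 = (16 ± 10.198)/2,
  λ_1 = 13.099,  λ_2 = 2.901.

Step 4 — unit eigenvector for λ_1: solve (Sigma - λ_1 I)v = 0. First row:
  (9 - 13.099)·v_x + (-5)·v_y = 0, i.e. (-4.099)·v_x + (-5)·v_y = 0,
  so v ∝ (b, λ_1 - a) = (-5, 4.099); multiply by -1 so the first entry is positive: u = (5, -4.099).
  ||u|| = √((5)² + (-4.099)²) = √(41.802) ≈ 6.4654,
  v_1 = u/||u|| ≈ (0.7733, -0.634) (||v_1|| = 1).

λ_1 = 13.099,  λ_2 = 2.901;  v_1 ≈ (0.7733, -0.634)


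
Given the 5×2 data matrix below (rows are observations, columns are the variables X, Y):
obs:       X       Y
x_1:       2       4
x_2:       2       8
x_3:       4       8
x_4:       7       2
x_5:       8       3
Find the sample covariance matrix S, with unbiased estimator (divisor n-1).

Step 1 — column means:
  mean(X) = (2 + 2 + 4 + 7 + 8) / 5 = 23/5 = 4.6
  mean(Y) = (4 + 8 + 8 + 2 + 3) / 5 = 25/5 = 5

Step 2 — sample covariance S[i,j] = (1/(n-1)) · Σ_k (x_{k,i} - mean_i) · (x_{k,j} - mean_j), with n-1 = 4.
  S[X,X] = ((-2.6)·(-2.6) + (-2.6)·(-2.6) + (-0.6)·(-0.6) + (2.4)·(2.4) + (3.4)·(3.4)) / 4 = 31.2/4 = 7.8
  S[X,Y] = ((-2.6)·(-1) + (-2.6)·(3) + (-0.6)·(3) + (2.4)·(-3) + (3.4)·(-2)) / 4 = -21/4 = -5.25
  S[Y,Y] = ((-1)·(-1) + (3)·(3) + (3)·(3) + (-3)·(-3) + (-2)·(-2)) / 4 = 32/4 = 8

S is symmetric (S[j,i] = S[i,j]). Assembling:

S = [[7.8, -5.25],
 [-5.25, 8]]


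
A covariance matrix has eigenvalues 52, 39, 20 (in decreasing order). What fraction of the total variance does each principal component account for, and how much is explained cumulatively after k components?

Step 1 — total variance = trace(Sigma) = Σ λ_i = 52 + 39 + 20 = 111.

Step 2 — fraction explained by component i = λ_i / Σ λ:
  PC1: 52/111 = 0.4685
  PC2: 39/111 = 0.3514
  PC3: 20/111 = 0.1802

Step 3 — cumulative fraction after k components = (λ_1 + ... + λ_k) / Σ λ:
  k = 1: 52/111 = 0.4685
  k = 2: (52 + 39)/111 = 91/111 = 0.8198
  k = 3: (52 + 39 + 20)/111 = 111/111 = 1

Summary (fraction, with percent):

explained: PC1 0.4685 (46.85%), PC2 0.3514 (35.14%), PC3 0.1802 (18.02%);  cumulative: 0.4685, 0.8198, 1


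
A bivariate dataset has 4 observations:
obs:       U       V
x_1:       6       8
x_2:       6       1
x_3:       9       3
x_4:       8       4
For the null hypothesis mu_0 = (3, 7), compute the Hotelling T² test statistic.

Step 1 — sample mean vector:
  mean(U) = (6 + 6 + 9 + 8) / 4 = 29/4 = 7.25
  mean(V) = (8 + 1 + 3 + 4) / 4 = 16/4 = 4
  x̄ = (7.25, 4),  deviation x̄ - mu_0 = (7.25, 4) - (3, 7) = (4.25, -3).

Step 2 — sample covariance matrix, S[i,j] = (1/(n-1)) · Σ_k (x_{k,i} - mean_i) · (x_{k,j} - mean_j), divisor n-1 = 3:
  S[U,U] = ((-1.25)·(-1.25) + (-1.25)·(-1.25) + (1.75)·(1.75) + (0.75)·(0.75)) / 3 = 6.75/3 = 2.25
  S[U,V] = ((-1.25)·(4) + (-1.25)·(-3) + (1.75)·(-1) + (0.75)·(0)) / 3 = -3/3 = -1
  S[V,V] = ((4)·(4) + (-3)·(-3) + (-1)·(-1) + (0)·(0)) / 3 = 26/3 = 8.6667
  S = [[2.25, -1],
 [-1, 8.6667]].

Step 3 — invert S. det(S) = 2.25·8.6667 - (-1)² = 18.5.
  S^{-1} = (1/det) · [[d, -b], [-b, a]] = [[0.4685, 0.0541],
 [0.0541, 0.1216]].

Step 4 — quadratic form (x̄ - mu_0)^T · S^{-1} · (x̄ - mu_0):
  S^{-1} · (x̄ - mu_0) = (1.8288, -0.1351),
  (x̄ - mu_0)^T · [...] = (4.25)·(1.8288) + (-3)·(-0.1351) = 8.1779.

Step 5 — scale by n: T² = 4 · 8.1779 = 32.7117.

T² ≈ 32.7117


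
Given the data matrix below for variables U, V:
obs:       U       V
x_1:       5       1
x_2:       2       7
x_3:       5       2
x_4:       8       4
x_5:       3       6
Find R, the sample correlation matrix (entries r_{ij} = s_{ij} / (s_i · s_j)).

Step 1 — column means:
  mean(U) = (5 + 2 + 5 + 8 + 3) / 5 = 23/5 = 4.6
  mean(V) = (1 + 7 + 2 + 4 + 6) / 5 = 20/5 = 4

Step 2 — sample variances and covariances s[i,j] = (1/(n-1)) · Σ_k (x_{k,i} - mean_i) · (x_{k,j} - mean_j), with n-1 = 4:
  s[U,U] = ((0.4)·(0.4) + (-2.6)·(-2.6) + (0.4)·(0.4) + (3.4)·(3.4) + (-1.6)·(-1.6)) / 4 = 21.2/4 = 5.3
  s[U,V] = ((0.4)·(-3) + (-2.6)·(3) + (0.4)·(-2) + (3.4)·(0) + (-1.6)·(2)) / 4 = -13/4 = -3.25
  s[V,V] = ((-3)·(-3) + (3)·(3) + (-2)·(-2) + (0)·(0) + (2)·(2)) / 4 = 26/4 = 6.5
  Sample standard deviations s_i = √(s[i,i]):
  s(U) = √(5.3) = 2.3022
  s(V) = √(6.5) = 2.5495

Step 3 — r_{ij} = s_{ij} / (s_i · s_j):
  r[U,U] = 1 (diagonal).
  r[U,V] = -3.25 / (2.3022 · 2.5495) = -3.25 / 5.8694 = -0.5537
  r[V,V] = 1 (diagonal).

R is symmetric with unit diagonal. Assembling:

R = [[1, -0.5537],
 [-0.5537, 1]]


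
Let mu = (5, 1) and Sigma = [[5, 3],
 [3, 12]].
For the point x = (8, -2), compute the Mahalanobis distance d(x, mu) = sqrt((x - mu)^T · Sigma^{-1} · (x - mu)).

Step 1 — centre the observation: (x - mu) = (3, -3).

Step 2 — invert Sigma. det(Sigma) = 5·12 - (3)² = 51.
  Sigma^{-1} = (1/det) · [[d, -b], [-b, a]] = [[0.2353, -0.0588],
 [-0.0588, 0.098]].

Step 3 — form the quadratic (x - mu)^T · Sigma^{-1} · (x - mu):
  Sigma^{-1} · (x - mu) = (0.8824, -0.4706).
  (x - mu)^T · [Sigma^{-1} · (x - mu)] = (3)·(0.8824) + (-3)·(-0.4706) = 4.0588.

Step 4 — take square root: d = √(4.0588) ≈ 2.0147.

d(x, mu) = √(4.0588) ≈ 2.0147


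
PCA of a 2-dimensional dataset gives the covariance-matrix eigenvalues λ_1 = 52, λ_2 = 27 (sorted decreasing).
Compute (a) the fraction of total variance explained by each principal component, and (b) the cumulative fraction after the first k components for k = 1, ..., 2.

Step 1 — total variance = trace(Sigma) = Σ λ_i = 52 + 27 = 79.

Step 2 — fraction explained by component i = λ_i / Σ λ:
  PC1: 52/79 = 0.6582
  PC2: 27/79 = 0.3418

Step 3 — cumulative fraction after k components = (λ_1 + ... + λ_k) / Σ λ:
  k = 1: 52/79 = 0.6582
  k = 2: (52 + 27)/79 = 79/79 = 1

Summary (fraction, with percent):

explained: PC1 0.6582 (65.82%), PC2 0.3418 (34.18%);  cumulative: 0.6582, 1


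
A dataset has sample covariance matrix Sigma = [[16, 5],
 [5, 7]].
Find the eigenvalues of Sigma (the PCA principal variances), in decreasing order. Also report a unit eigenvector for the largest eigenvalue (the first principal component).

Step 1 — characteristic polynomial of 2×2 Sigma:
  det(Sigma - λI) = λ² - trace · λ + det = 0.
  trace = 16 + 7 = 23, det = 16·7 - (5)² = 87.
Step 2 — discriminant:
  Δ = trace² - 4·det = 529 - 348 = 181.
Step 3 — eigenvalues:
  λ = (trace ± √Δ)/2 = (23 ± 13.4536)/2,
  λ_1 = 18.2268,  λ_2 = 4.7732.

Step 4 — unit eigenvector for λ_1: solve (Sigma - λ_1 I)v = 0. First row:
  (16 - 18.2268)·v_x + (5)·v_y = 0, i.e. (-2.2268)·v_x + (5)·v_y = 0,
  so v ∝ (b, λ_1 - a) = (5, 2.2268) = u.
  ||u|| = √((5)² + (2.2268)²) = √(29.9587) ≈ 5.4735,
  v_1 = u/||u|| ≈ (0.9135, 0.4068) (||v_1|| = 1).

λ_1 = 18.2268,  λ_2 = 4.7732;  v_1 ≈ (0.9135, 0.4068)


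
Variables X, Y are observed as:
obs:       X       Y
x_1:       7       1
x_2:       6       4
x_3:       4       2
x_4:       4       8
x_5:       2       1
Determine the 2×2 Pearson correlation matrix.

Step 1 — column means:
  mean(X) = (7 + 6 + 4 + 4 + 2) / 5 = 23/5 = 4.6
  mean(Y) = (1 + 4 + 2 + 8 + 1) / 5 = 16/5 = 3.2

Step 2 — sample variances and covariances s[i,j] = (1/(n-1)) · Σ_k (x_{k,i} - mean_i) · (x_{k,j} - mean_j), with n-1 = 4:
  s[X,X] = ((2.4)·(2.4) + (1.4)·(1.4) + (-0.6)·(-0.6) + (-0.6)·(-0.6) + (-2.6)·(-2.6)) / 4 = 15.2/4 = 3.8
  s[X,Y] = ((2.4)·(-2.2) + (1.4)·(0.8) + (-0.6)·(-1.2) + (-0.6)·(4.8) + (-2.6)·(-2.2)) / 4 = -0.6/4 = -0.15
  s[Y,Y] = ((-2.2)·(-2.2) + (0.8)·(0.8) + (-1.2)·(-1.2) + (4.8)·(4.8) + (-2.2)·(-2.2)) / 4 = 34.8/4 = 8.7
  Sample standard deviations s_i = √(s[i,i]):
  s(X) = √(3.8) = 1.9494
  s(Y) = √(8.7) = 2.9496

Step 3 — r_{ij} = s_{ij} / (s_i · s_j):
  r[X,X] = 1 (diagonal).
  r[X,Y] = -0.15 / (1.9494 · 2.9496) = -0.15 / 5.7498 = -0.0261
  r[Y,Y] = 1 (diagonal).

R is symmetric with unit diagonal. Assembling:

R = [[1, -0.0261],
 [-0.0261, 1]]


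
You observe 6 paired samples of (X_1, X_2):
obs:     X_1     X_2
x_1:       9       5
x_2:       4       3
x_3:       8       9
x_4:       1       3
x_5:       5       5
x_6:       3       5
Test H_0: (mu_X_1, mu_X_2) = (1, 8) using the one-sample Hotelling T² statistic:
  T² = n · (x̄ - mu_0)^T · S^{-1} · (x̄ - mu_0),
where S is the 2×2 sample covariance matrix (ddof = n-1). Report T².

Step 1 — sample mean vector:
  mean(X_1) = (9 + 4 + 8 + 1 + 5 + 3) / 6 = 30/6 = 5
  mean(X_2) = (5 + 3 + 9 + 3 + 5 + 5) / 6 = 30/6 = 5
  x̄ = (5, 5),  deviation x̄ - mu_0 = (5, 5) - (1, 8) = (4, -3).

Step 2 — sample covariance matrix, S[i,j] = (1/(n-1)) · Σ_k (x_{k,i} - mean_i) · (x_{k,j} - mean_j), divisor n-1 = 5:
  S[X_1,X_1] = ((4)·(4) + (-1)·(-1) + (3)·(3) + (-4)·(-4) + (0)·(0) + (-2)·(-2)) / 5 = 46/5 = 9.2
  S[X_1,X_2] = ((4)·(0) + (-1)·(-2) + (3)·(4) + (-4)·(-2) + (0)·(0) + (-2)·(0)) / 5 = 22/5 = 4.4
  S[X_2,X_2] = ((0)·(0) + (-2)·(-2) + (4)·(4) + (-2)·(-2) + (0)·(0) + (0)·(0)) / 5 = 24/5 = 4.8
  S = [[9.2, 4.4],
 [4.4, 4.8]].

Step 3 — invert S. det(S) = 9.2·4.8 - (4.4)² = 24.8.
  S^{-1} = (1/det) · [[d, -b], [-b, a]] = [[0.1935, -0.1774],
 [-0.1774, 0.371]].

Step 4 — quadratic form (x̄ - mu_0)^T · S^{-1} · (x̄ - mu_0):
  S^{-1} · (x̄ - mu_0) = (1.3065, -1.8226),
  (x̄ - mu_0)^T · [...] = (4)·(1.3065) + (-3)·(-1.8226) = 10.6935.

Step 5 — scale by n: T² = 6 · 10.6935 = 64.1613.

T² ≈ 64.1613


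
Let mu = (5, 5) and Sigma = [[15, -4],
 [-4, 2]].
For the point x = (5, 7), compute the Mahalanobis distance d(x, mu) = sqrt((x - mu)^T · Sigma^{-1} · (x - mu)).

Step 1 — centre the observation: (x - mu) = (0, 2).

Step 2 — invert Sigma. det(Sigma) = 15·2 - (-4)² = 14.
  Sigma^{-1} = (1/det) · [[d, -b], [-b, a]] = [[0.1429, 0.2857],
 [0.2857, 1.0714]].

Step 3 — form the quadratic (x - mu)^T · Sigma^{-1} · (x - mu):
  Sigma^{-1} · (x - mu) = (0.5714, 2.1429).
  (x - mu)^T · [Sigma^{-1} · (x - mu)] = (0)·(0.5714) + (2)·(2.1429) = 4.2857.

Step 4 — take square root: d = √(4.2857) ≈ 2.0702.

d(x, mu) = √(4.2857) ≈ 2.0702


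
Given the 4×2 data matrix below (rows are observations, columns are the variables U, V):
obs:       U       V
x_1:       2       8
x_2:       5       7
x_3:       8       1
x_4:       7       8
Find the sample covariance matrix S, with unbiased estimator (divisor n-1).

Step 1 — column means:
  mean(U) = (2 + 5 + 8 + 7) / 4 = 22/4 = 5.5
  mean(V) = (8 + 7 + 1 + 8) / 4 = 24/4 = 6

Step 2 — sample covariance S[i,j] = (1/(n-1)) · Σ_k (x_{k,i} - mean_i) · (x_{k,j} - mean_j), with n-1 = 3.
  S[U,U] = ((-3.5)·(-3.5) + (-0.5)·(-0.5) + (2.5)·(2.5) + (1.5)·(1.5)) / 3 = 21/3 = 7
  S[U,V] = ((-3.5)·(2) + (-0.5)·(1) + (2.5)·(-5) + (1.5)·(2)) / 3 = -17/3 = -5.6667
  S[V,V] = ((2)·(2) + (1)·(1) + (-5)·(-5) + (2)·(2)) / 3 = 34/3 = 11.3333

S is symmetric (S[j,i] = S[i,j]). Assembling:

S = [[7, -5.6667],
 [-5.6667, 11.3333]]


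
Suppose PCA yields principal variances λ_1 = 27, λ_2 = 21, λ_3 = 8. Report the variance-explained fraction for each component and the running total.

Step 1 — total variance = trace(Sigma) = Σ λ_i = 27 + 21 + 8 = 56.

Step 2 — fraction explained by component i = λ_i / Σ λ:
  PC1: 27/56 = 0.4821
  PC2: 21/56 = 0.375
  PC3: 8/56 = 0.1429

Step 3 — cumulative fraction after k components = (λ_1 + ... + λ_k) / Σ λ:
  k = 1: 27/56 = 0.4821
  k = 2: (27 + 21)/56 = 48/56 = 0.8571
  k = 3: (27 + 21 + 8)/56 = 56/56 = 1

Summary (fraction, with percent):

explained: PC1 0.4821 (48.21%), PC2 0.375 (37.5%), PC3 0.1429 (14.29%);  cumulative: 0.4821, 0.8571, 1


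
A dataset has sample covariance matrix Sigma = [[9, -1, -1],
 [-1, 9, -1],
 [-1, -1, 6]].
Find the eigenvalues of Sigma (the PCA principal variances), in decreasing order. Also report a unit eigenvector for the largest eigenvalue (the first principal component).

Step 1 — characteristic polynomial p(λ) = det(λI - Sigma) = λ³ - tr·λ² + c_1·λ - det, where tr = trace, c_1 = sum of the principal 2×2 minors, det = det(Sigma):
  tr = 9 + 9 + 6 = 24,
  c_1 = (9·9 - (-1)²) + (9·6 - (-1)²) + (9·6 - (-1)²) = 80 + 53 + 53 = 186,
  det = 9·(9·6 - (-1)²) - (-1)·((-1)·6 - (-1)·(-1)) + (-1)·((-1)·(-1) - 9·(-1)) = 9·(53) - (-1)·(-7) + (-1)·(10) = 460.
  So p(λ) = λ³ - 24λ² + 186λ - 460.
Step 2 — look for an integer root (rational root theorem: any rational root is an integer divisor of 460). Testing λ = 10:
  p(10) = 1000 - 2400 + 1860 - 460 = 0  ✓
  Dividing out (λ - 10): p(λ) = (λ - 10)(λ² - 14λ + 46).
Step 3 — remaining eigenvalues from the quadratic λ² - 14λ + 46 = 0:
  Δ = 14² - 4·46 = 196 - 184 = 12,  λ = (14 ± √12)/2 = (14 ± 3.4641)/2 ≈ 8.7321 or 5.2679.
  Sorted: λ_1 = 10,  λ_2 = 8.7321,  λ_3 = 5.2679  (check: sum = 24 = tr ✓).

Step 4 — unit eigenvector for λ_1 = 10: v spans the null space of (Sigma - λ_1 I), whose rows are
  r_1 = (-1, -1, -1),  r_2 = (-1, -1, -1),  r_3 = (-1, -1, -4).
  v is orthogonal to every row, so take v ∝ r_1 × r_3 = ((-1)·(-4) - (-1)·(-1), (-1)·(-1) - (-1)·(-4), (-1)·(-1) - (-1)·(-1)) = (3, -3, 0).
  Rescale (divide by 3): u = (1, -1, 0).
  ||u|| = √((1)² + (-1)² + (0)²) = √(2) ≈ 1.4142,  v_1 = u/||u|| ≈ (0.7071, -0.7071, 0) (||v_1|| = 1).

λ_1 = 10,  λ_2 = 8.7321,  λ_3 = 5.2679;  v_1 ≈ (0.7071, -0.7071, 0)


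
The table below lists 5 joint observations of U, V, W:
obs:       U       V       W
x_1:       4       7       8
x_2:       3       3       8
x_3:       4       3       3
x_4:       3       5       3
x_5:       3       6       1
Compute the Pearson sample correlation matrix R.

Step 1 — column means:
  mean(U) = (4 + 3 + 4 + 3 + 3) / 5 = 17/5 = 3.4
  mean(V) = (7 + 3 + 3 + 5 + 6) / 5 = 24/5 = 4.8
  mean(W) = (8 + 8 + 3 + 3 + 1) / 5 = 23/5 = 4.6

Step 2 — sample variances and covariances s[i,j] = (1/(n-1)) · Σ_k (x_{k,i} - mean_i) · (x_{k,j} - mean_j), with n-1 = 4:
  s[U,U] = ((0.6)·(0.6) + (-0.4)·(-0.4) + (0.6)·(0.6) + (-0.4)·(-0.4) + (-0.4)·(-0.4)) / 4 = 1.2/4 = 0.3
  s[U,V] = ((0.6)·(2.2) + (-0.4)·(-1.8) + (0.6)·(-1.8) + (-0.4)·(0.2) + (-0.4)·(1.2)) / 4 = 0.4/4 = 0.1
  s[U,W] = ((0.6)·(3.4) + (-0.4)·(3.4) + (0.6)·(-1.6) + (-0.4)·(-1.6) + (-0.4)·(-3.6)) / 4 = 1.8/4 = 0.45
  s[V,V] = ((2.2)·(2.2) + (-1.8)·(-1.8) + (-1.8)·(-1.8) + (0.2)·(0.2) + (1.2)·(1.2)) / 4 = 12.8/4 = 3.2
  s[V,W] = ((2.2)·(3.4) + (-1.8)·(3.4) + (-1.8)·(-1.6) + (0.2)·(-1.6) + (1.2)·(-3.6)) / 4 = -0.4/4 = -0.1
  s[W,W] = ((3.4)·(3.4) + (3.4)·(3.4) + (-1.6)·(-1.6) + (-1.6)·(-1.6) + (-3.6)·(-3.6)) / 4 = 41.2/4 = 10.3
  Sample standard deviations s_i = √(s[i,i]):
  s(U) = √(0.3) = 0.5477
  s(V) = √(3.2) = 1.7889
  s(W) = √(10.3) = 3.2094

Step 3 — r_{ij} = s_{ij} / (s_i · s_j):
  r[U,U] = 1 (diagonal).
  r[U,V] = 0.1 / (0.5477 · 1.7889) = 0.1 / 0.9798 = 0.1021
  r[U,W] = 0.45 / (0.5477 · 3.2094) = 0.45 / 1.7578 = 0.256
  r[V,V] = 1 (diagonal).
  r[V,W] = -0.1 / (1.7889 · 3.2094) = -0.1 / 5.7411 = -0.0174
  r[W,W] = 1 (diagonal).

R is symmetric with unit diagonal. Assembling:

R = [[1, 0.1021, 0.256],
 [0.1021, 1, -0.0174],
 [0.256, -0.0174, 1]]


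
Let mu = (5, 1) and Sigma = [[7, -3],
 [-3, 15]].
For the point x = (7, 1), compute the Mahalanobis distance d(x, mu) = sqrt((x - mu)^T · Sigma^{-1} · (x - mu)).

Step 1 — centre the observation: (x - mu) = (2, 0).

Step 2 — invert Sigma. det(Sigma) = 7·15 - (-3)² = 96.
  Sigma^{-1} = (1/det) · [[d, -b], [-b, a]] = [[0.1562, 0.0312],
 [0.0312, 0.0729]].

Step 3 — form the quadratic (x - mu)^T · Sigma^{-1} · (x - mu):
  Sigma^{-1} · (x - mu) = (0.3125, 0.0625).
  (x - mu)^T · [Sigma^{-1} · (x - mu)] = (2)·(0.3125) + (0)·(0.0625) = 0.625.

Step 4 — take square root: d = √(0.625) ≈ 0.7906.

d(x, mu) = √(0.625) ≈ 0.7906


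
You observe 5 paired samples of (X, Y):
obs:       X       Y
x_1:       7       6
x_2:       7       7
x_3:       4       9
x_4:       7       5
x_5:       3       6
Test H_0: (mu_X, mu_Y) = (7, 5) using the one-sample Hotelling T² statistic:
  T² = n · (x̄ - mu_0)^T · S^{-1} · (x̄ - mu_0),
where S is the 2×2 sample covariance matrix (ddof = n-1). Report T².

Step 1 — sample mean vector:
  mean(X) = (7 + 7 + 4 + 7 + 3) / 5 = 28/5 = 5.6
  mean(Y) = (6 + 7 + 9 + 5 + 6) / 5 = 33/5 = 6.6
  x̄ = (5.6, 6.6),  deviation x̄ - mu_0 = (5.6, 6.6) - (7, 5) = (-1.4, 1.6).

Step 2 — sample covariance matrix, S[i,j] = (1/(n-1)) · Σ_k (x_{k,i} - mean_i) · (x_{k,j} - mean_j), divisor n-1 = 4:
  S[X,X] = ((1.4)·(1.4) + (1.4)·(1.4) + (-1.6)·(-1.6) + (1.4)·(1.4) + (-2.6)·(-2.6)) / 4 = 15.2/4 = 3.8
  S[X,Y] = ((1.4)·(-0.6) + (1.4)·(0.4) + (-1.6)·(2.4) + (1.4)·(-1.6) + (-2.6)·(-0.6)) / 4 = -4.8/4 = -1.2
  S[Y,Y] = ((-0.6)·(-0.6) + (0.4)·(0.4) + (2.4)·(2.4) + (-1.6)·(-1.6) + (-0.6)·(-0.6)) / 4 = 9.2/4 = 2.3
  S = [[3.8, -1.2],
 [-1.2, 2.3]].

Step 3 — invert S. det(S) = 3.8·2.3 - (-1.2)² = 7.3.
  S^{-1} = (1/det) · [[d, -b], [-b, a]] = [[0.3151, 0.1644],
 [0.1644, 0.5205]].

Step 4 — quadratic form (x̄ - mu_0)^T · S^{-1} · (x̄ - mu_0):
  S^{-1} · (x̄ - mu_0) = (-0.1781, 0.6027),
  (x̄ - mu_0)^T · [...] = (-1.4)·(-0.1781) + (1.6)·(0.6027) = 1.2137.

Step 5 — scale by n: T² = 5 · 1.2137 = 6.0685.

T² ≈ 6.0685


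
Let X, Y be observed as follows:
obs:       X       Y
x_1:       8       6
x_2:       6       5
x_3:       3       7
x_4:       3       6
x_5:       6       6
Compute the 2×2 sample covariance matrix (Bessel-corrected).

Step 1 — column means:
  mean(X) = (8 + 6 + 3 + 3 + 6) / 5 = 26/5 = 5.2
  mean(Y) = (6 + 5 + 7 + 6 + 6) / 5 = 30/5 = 6

Step 2 — sample covariance S[i,j] = (1/(n-1)) · Σ_k (x_{k,i} - mean_i) · (x_{k,j} - mean_j), with n-1 = 4.
  S[X,X] = ((2.8)·(2.8) + (0.8)·(0.8) + (-2.2)·(-2.2) + (-2.2)·(-2.2) + (0.8)·(0.8)) / 4 = 18.8/4 = 4.7
  S[X,Y] = ((2.8)·(0) + (0.8)·(-1) + (-2.2)·(1) + (-2.2)·(0) + (0.8)·(0)) / 4 = -3/4 = -0.75
  S[Y,Y] = ((0)·(0) + (-1)·(-1) + (1)·(1) + (0)·(0) + (0)·(0)) / 4 = 2/4 = 0.5

S is symmetric (S[j,i] = S[i,j]). Assembling:

S = [[4.7, -0.75],
 [-0.75, 0.5]]


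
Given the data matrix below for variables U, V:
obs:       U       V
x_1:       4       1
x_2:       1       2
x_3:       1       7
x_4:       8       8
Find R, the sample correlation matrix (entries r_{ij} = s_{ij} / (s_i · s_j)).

Step 1 — column means:
  mean(U) = (4 + 1 + 1 + 8) / 4 = 14/4 = 3.5
  mean(V) = (1 + 2 + 7 + 8) / 4 = 18/4 = 4.5

Step 2 — sample variances and covariances s[i,j] = (1/(n-1)) · Σ_k (x_{k,i} - mean_i) · (x_{k,j} - mean_j), with n-1 = 3:
  s[U,U] = ((0.5)·(0.5) + (-2.5)·(-2.5) + (-2.5)·(-2.5) + (4.5)·(4.5)) / 3 = 33/3 = 11
  s[U,V] = ((0.5)·(-3.5) + (-2.5)·(-2.5) + (-2.5)·(2.5) + (4.5)·(3.5)) / 3 = 14/3 = 4.6667
  s[V,V] = ((-3.5)·(-3.5) + (-2.5)·(-2.5) + (2.5)·(2.5) + (3.5)·(3.5)) / 3 = 37/3 = 12.3333
  Sample standard deviations s_i = √(s[i,i]):
  s(U) = √(11) = 3.3166
  s(V) = √(12.3333) = 3.5119

Step 3 — r_{ij} = s_{ij} / (s_i · s_j):
  r[U,U] = 1 (diagonal).
  r[U,V] = 4.6667 / (3.3166 · 3.5119) = 4.6667 / 11.6476 = 0.4007
  r[V,V] = 1 (diagonal).

R is symmetric with unit diagonal. Assembling:

R = [[1, 0.4007],
 [0.4007, 1]]


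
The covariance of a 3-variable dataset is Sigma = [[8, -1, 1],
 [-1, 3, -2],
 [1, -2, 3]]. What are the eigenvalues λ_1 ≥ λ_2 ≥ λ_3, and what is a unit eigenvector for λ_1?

Step 1 — characteristic polynomial p(λ) = det(λI - Sigma) = λ³ - tr·λ² + c_1·λ - det, where tr = trace, c_1 = sum of the principal 2×2 minors, det = det(Sigma):
  tr = 8 + 3 + 3 = 14,
  c_1 = (8·3 - (-1)²) + (8·3 - (1)²) + (3·3 - (-2)²) = 23 + 23 + 5 = 51,
  det = 8·(3·3 - (-2)²) - (-1)·((-1)·3 - (-2)·(1)) + (1)·((-1)·(-2) - 3·(1)) = 8·(5) - (-1)·(-1) + (1)·(-1) = 38.
  So p(λ) = λ³ - 14λ² + 51λ - 38.
Step 2 — look for an integer root (rational root theorem: any rational root is an integer divisor of 38). Testing λ = 1:
  p(1) = 1 - 14 + 51 - 38 = 0  ✓
  Dividing out (λ - 1): p(λ) = (λ - 1)(λ² - 13λ + 38).
Step 3 — remaining eigenvalues from the quadratic λ² - 13λ + 38 = 0:
  Δ = 13² - 4·38 = 169 - 152 = 17,  λ = (13 ± √17)/2 = (13 ± 4.1231)/2 ≈ 8.5616 or 4.4384.
  Sorted: λ_1 = 8.5616,  λ_2 = 4.4384,  λ_3 = 1  (check: sum = 14 = tr ✓).

Step 4 — unit eigenvector for λ_1 ≈ 8.5616: v spans the null space of (Sigma - λ_1 I), whose rows are
  r_1 = (-0.5616, -1, 1),  r_2 = (-1, -5.5616, -2),  r_3 = (1, -2, -5.5616).
  v is orthogonal to every row, so take v ∝ r_1 × r_2 = ((-1)·(-2) - (1)·(-5.5616), (1)·(-1) - (-0.5616)·(-2), (-0.5616)·(-5.5616) - (-1)·(-1)) ≈ (7.5616, -2.1231, 2.1231).
  Let u = (7.5616, -2.1231, 2.1231).
  ||u|| = √((7.5616)² + (-2.1231)² + (2.1231)²) = √(66.1922) ≈ 8.1359,  v_1 = u/||u|| ≈ (0.9294, -0.261, 0.261) (||v_1|| = 1).

λ_1 = 8.5616,  λ_2 = 4.4384,  λ_3 = 1;  v_1 ≈ (0.9294, -0.261, 0.261)


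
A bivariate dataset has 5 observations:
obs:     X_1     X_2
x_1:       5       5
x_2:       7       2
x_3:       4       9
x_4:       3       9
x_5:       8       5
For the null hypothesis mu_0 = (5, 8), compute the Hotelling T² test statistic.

Step 1 — sample mean vector:
  mean(X_1) = (5 + 7 + 4 + 3 + 8) / 5 = 27/5 = 5.4
  mean(X_2) = (5 + 2 + 9 + 9 + 5) / 5 = 30/5 = 6
  x̄ = (5.4, 6),  deviation x̄ - mu_0 = (5.4, 6) - (5, 8) = (0.4, -2).

Step 2 — sample covariance matrix, S[i,j] = (1/(n-1)) · Σ_k (x_{k,i} - mean_i) · (x_{k,j} - mean_j), divisor n-1 = 4:
  S[X_1,X_1] = ((-0.4)·(-0.4) + (1.6)·(1.6) + (-1.4)·(-1.4) + (-2.4)·(-2.4) + (2.6)·(2.6)) / 4 = 17.2/4 = 4.3
  S[X_1,X_2] = ((-0.4)·(-1) + (1.6)·(-4) + (-1.4)·(3) + (-2.4)·(3) + (2.6)·(-1)) / 4 = -20/4 = -5
  S[X_2,X_2] = ((-1)·(-1) + (-4)·(-4) + (3)·(3) + (3)·(3) + (-1)·(-1)) / 4 = 36/4 = 9
  S = [[4.3, -5],
 [-5, 9]].

Step 3 — invert S. det(S) = 4.3·9 - (-5)² = 13.7.
  S^{-1} = (1/det) · [[d, -b], [-b, a]] = [[0.6569, 0.365],
 [0.365, 0.3139]].

Step 4 — quadratic form (x̄ - mu_0)^T · S^{-1} · (x̄ - mu_0):
  S^{-1} · (x̄ - mu_0) = (-0.4672, -0.4818),
  (x̄ - mu_0)^T · [...] = (0.4)·(-0.4672) + (-2)·(-0.4818) = 0.7766.

Step 5 — scale by n: T² = 5 · 0.7766 = 3.8832.

T² ≈ 3.8832


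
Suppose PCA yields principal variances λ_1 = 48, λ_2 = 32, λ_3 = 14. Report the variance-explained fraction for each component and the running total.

Step 1 — total variance = trace(Sigma) = Σ λ_i = 48 + 32 + 14 = 94.

Step 2 — fraction explained by component i = λ_i / Σ λ:
  PC1: 48/94 = 0.5106
  PC2: 32/94 = 0.3404
  PC3: 14/94 = 0.1489

Step 3 — cumulative fraction after k components = (λ_1 + ... + λ_k) / Σ λ:
  k = 1: 48/94 = 0.5106
  k = 2: (48 + 32)/94 = 80/94 = 0.8511
  k = 3: (48 + 32 + 14)/94 = 94/94 = 1

Summary (fraction, with percent):

explained: PC1 0.5106 (51.06%), PC2 0.3404 (34.04%), PC3 0.1489 (14.89%);  cumulative: 0.5106, 0.8511, 1


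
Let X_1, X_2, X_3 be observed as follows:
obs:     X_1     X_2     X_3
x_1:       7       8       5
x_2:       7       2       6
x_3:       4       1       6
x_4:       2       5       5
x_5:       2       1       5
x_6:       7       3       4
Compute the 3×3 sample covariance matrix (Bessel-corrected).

Step 1 — column means:
  mean(X_1) = (7 + 7 + 4 + 2 + 2 + 7) / 6 = 29/6 = 4.8333
  mean(X_2) = (8 + 2 + 1 + 5 + 1 + 3) / 6 = 20/6 = 3.3333
  mean(X_3) = (5 + 6 + 6 + 5 + 5 + 4) / 6 = 31/6 = 5.1667

Step 2 — sample covariance S[i,j] = (1/(n-1)) · Σ_k (x_{k,i} - mean_i) · (x_{k,j} - mean_j), with n-1 = 5.
  S[X_1,X_1] = ((2.1667)·(2.1667) + (2.1667)·(2.1667) + (-0.8333)·(-0.8333) + (-2.8333)·(-2.8333) + (-2.8333)·(-2.8333) + (2.1667)·(2.1667)) / 5 = 30.8333/5 = 6.1667
  S[X_1,X_2] = ((2.1667)·(4.6667) + (2.1667)·(-1.3333) + (-0.8333)·(-2.3333) + (-2.8333)·(1.6667) + (-2.8333)·(-2.3333) + (2.1667)·(-0.3333)) / 5 = 10.3333/5 = 2.0667
  S[X_1,X_3] = ((2.1667)·(-0.1667) + (2.1667)·(0.8333) + (-0.8333)·(0.8333) + (-2.8333)·(-0.1667) + (-2.8333)·(-0.1667) + (2.1667)·(-1.1667)) / 5 = -0.8333/5 = -0.1667
  S[X_2,X_2] = ((4.6667)·(4.6667) + (-1.3333)·(-1.3333) + (-2.3333)·(-2.3333) + (1.6667)·(1.6667) + (-2.3333)·(-2.3333) + (-0.3333)·(-0.3333)) / 5 = 37.3333/5 = 7.4667
  S[X_2,X_3] = ((4.6667)·(-0.1667) + (-1.3333)·(0.8333) + (-2.3333)·(0.8333) + (1.6667)·(-0.1667) + (-2.3333)·(-0.1667) + (-0.3333)·(-1.1667)) / 5 = -3.3333/5 = -0.6667
  S[X_3,X_3] = ((-0.1667)·(-0.1667) + (0.8333)·(0.8333) + (0.8333)·(0.8333) + (-0.1667)·(-0.1667) + (-0.1667)·(-0.1667) + (-1.1667)·(-1.1667)) / 5 = 2.8333/5 = 0.5667

S is symmetric (S[j,i] = S[i,j]). Assembling:

S = [[6.1667, 2.0667, -0.1667],
 [2.0667, 7.4667, -0.6667],
 [-0.1667, -0.6667, 0.5667]]


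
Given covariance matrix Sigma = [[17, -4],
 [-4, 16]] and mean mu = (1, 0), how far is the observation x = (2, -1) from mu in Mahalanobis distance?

Step 1 — centre the observation: (x - mu) = (1, -1).

Step 2 — invert Sigma. det(Sigma) = 17·16 - (-4)² = 256.
  Sigma^{-1} = (1/det) · [[d, -b], [-b, a]] = [[0.0625, 0.0156],
 [0.0156, 0.0664]].

Step 3 — form the quadratic (x - mu)^T · Sigma^{-1} · (x - mu):
  Sigma^{-1} · (x - mu) = (0.0469, -0.0508).
  (x - mu)^T · [Sigma^{-1} · (x - mu)] = (1)·(0.0469) + (-1)·(-0.0508) = 0.0977.

Step 4 — take square root: d = √(0.0977) ≈ 0.3125.

d(x, mu) = √(0.0977) ≈ 0.3125


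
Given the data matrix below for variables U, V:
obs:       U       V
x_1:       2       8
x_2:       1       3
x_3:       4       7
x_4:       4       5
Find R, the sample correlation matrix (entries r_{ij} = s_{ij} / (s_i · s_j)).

Step 1 — column means:
  mean(U) = (2 + 1 + 4 + 4) / 4 = 11/4 = 2.75
  mean(V) = (8 + 3 + 7 + 5) / 4 = 23/4 = 5.75

Step 2 — sample variances and covariances s[i,j] = (1/(n-1)) · Σ_k (x_{k,i} - mean_i) · (x_{k,j} - mean_j), with n-1 = 3:
  s[U,U] = ((-0.75)·(-0.75) + (-1.75)·(-1.75) + (1.25)·(1.25) + (1.25)·(1.25)) / 3 = 6.75/3 = 2.25
  s[U,V] = ((-0.75)·(2.25) + (-1.75)·(-2.75) + (1.25)·(1.25) + (1.25)·(-0.75)) / 3 = 3.75/3 = 1.25
  s[V,V] = ((2.25)·(2.25) + (-2.75)·(-2.75) + (1.25)·(1.25) + (-0.75)·(-0.75)) / 3 = 14.75/3 = 4.9167
  Sample standard deviations s_i = √(s[i,i]):
  s(U) = √(2.25) = 1.5
  s(V) = √(4.9167) = 2.2174

Step 3 — r_{ij} = s_{ij} / (s_i · s_j):
  r[U,U] = 1 (diagonal).
  r[U,V] = 1.25 / (1.5 · 2.2174) = 1.25 / 3.326 = 0.3758
  r[V,V] = 1 (diagonal).

R is symmetric with unit diagonal. Assembling:

R = [[1, 0.3758],
 [0.3758, 1]]


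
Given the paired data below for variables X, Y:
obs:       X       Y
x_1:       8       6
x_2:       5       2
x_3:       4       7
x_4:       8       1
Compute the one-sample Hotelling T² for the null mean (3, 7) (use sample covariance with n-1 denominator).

Step 1 — sample mean vector:
  mean(X) = (8 + 5 + 4 + 8) / 4 = 25/4 = 6.25
  mean(Y) = (6 + 2 + 7 + 1) / 4 = 16/4 = 4
  x̄ = (6.25, 4),  deviation x̄ - mu_0 = (6.25, 4) - (3, 7) = (3.25, -3).

Step 2 — sample covariance matrix, S[i,j] = (1/(n-1)) · Σ_k (x_{k,i} - mean_i) · (x_{k,j} - mean_j), divisor n-1 = 3:
  S[X,X] = ((1.75)·(1.75) + (-1.25)·(-1.25) + (-2.25)·(-2.25) + (1.75)·(1.75)) / 3 = 12.75/3 = 4.25
  S[X,Y] = ((1.75)·(2) + (-1.25)·(-2) + (-2.25)·(3) + (1.75)·(-3)) / 3 = -6/3 = -2
  S[Y,Y] = ((2)·(2) + (-2)·(-2) + (3)·(3) + (-3)·(-3)) / 3 = 26/3 = 8.6667
  S = [[4.25, -2],
 [-2, 8.6667]].

Step 3 — invert S. det(S) = 4.25·8.6667 - (-2)² = 32.8333.
  S^{-1} = (1/det) · [[d, -b], [-b, a]] = [[0.264, 0.0609],
 [0.0609, 0.1294]].

Step 4 — quadratic form (x̄ - mu_0)^T · S^{-1} · (x̄ - mu_0):
  S^{-1} · (x̄ - mu_0) = (0.6751, -0.1904),
  (x̄ - mu_0)^T · [...] = (3.25)·(0.6751) + (-3)·(-0.1904) = 2.7652.

Step 5 — scale by n: T² = 4 · 2.7652 = 11.0609.

T² ≈ 11.0609


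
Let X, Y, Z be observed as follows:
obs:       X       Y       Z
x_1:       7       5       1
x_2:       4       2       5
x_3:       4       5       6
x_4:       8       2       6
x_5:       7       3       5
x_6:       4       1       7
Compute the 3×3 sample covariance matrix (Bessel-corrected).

Step 1 — column means:
  mean(X) = (7 + 4 + 4 + 8 + 7 + 4) / 6 = 34/6 = 5.6667
  mean(Y) = (5 + 2 + 5 + 2 + 3 + 1) / 6 = 18/6 = 3
  mean(Z) = (1 + 5 + 6 + 6 + 5 + 7) / 6 = 30/6 = 5

Step 2 — sample covariance S[i,j] = (1/(n-1)) · Σ_k (x_{k,i} - mean_i) · (x_{k,j} - mean_j), with n-1 = 5.
  S[X,X] = ((1.3333)·(1.3333) + (-1.6667)·(-1.6667) + (-1.6667)·(-1.6667) + (2.3333)·(2.3333) + (1.3333)·(1.3333) + (-1.6667)·(-1.6667)) / 5 = 17.3333/5 = 3.4667
  S[X,Y] = ((1.3333)·(2) + (-1.6667)·(-1) + (-1.6667)·(2) + (2.3333)·(-1) + (1.3333)·(0) + (-1.6667)·(-2)) / 5 = 2/5 = 0.4
  S[X,Z] = ((1.3333)·(-4) + (-1.6667)·(0) + (-1.6667)·(1) + (2.3333)·(1) + (1.3333)·(0) + (-1.6667)·(2)) / 5 = -8/5 = -1.6
  S[Y,Y] = ((2)·(2) + (-1)·(-1) + (2)·(2) + (-1)·(-1) + (0)·(0) + (-2)·(-2)) / 5 = 14/5 = 2.8
  S[Y,Z] = ((2)·(-4) + (-1)·(0) + (2)·(1) + (-1)·(1) + (0)·(0) + (-2)·(2)) / 5 = -11/5 = -2.2
  S[Z,Z] = ((-4)·(-4) + (0)·(0) + (1)·(1) + (1)·(1) + (0)·(0) + (2)·(2)) / 5 = 22/5 = 4.4

S is symmetric (S[j,i] = S[i,j]). Assembling:

S = [[3.4667, 0.4, -1.6],
 [0.4, 2.8, -2.2],
 [-1.6, -2.2, 4.4]]


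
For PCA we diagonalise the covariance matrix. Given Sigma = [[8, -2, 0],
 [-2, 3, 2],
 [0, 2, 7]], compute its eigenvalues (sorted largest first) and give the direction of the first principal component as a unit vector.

Step 1 — characteristic polynomial p(λ) = det(λI - Sigma) = λ³ - tr·λ² + c_1·λ - det, where tr = trace, c_1 = sum of the principal 2×2 minors, det = det(Sigma):
  tr = 8 + 3 + 7 = 18,
  c_1 = (8·3 - (-2)²) + (8·7 - (0)²) + (3·7 - (2)²) = 20 + 56 + 17 = 93,
  det = 8·(3·7 - (2)²) - (-2)·((-2)·7 - (2)·(0)) + (0)·((-2)·(2) - 3·(0)) = 8·(17) - (-2)·(-14) + (0)·(-4) = 108.
  So p(λ) = λ³ - 18λ² + 93λ - 108.
Step 2 — look for an integer root (rational root theorem: any rational root is an integer divisor of 108). Testing λ = 9:
  p(9) = 729 - 1458 + 837 - 108 = 0  ✓
  Dividing out (λ - 9): p(λ) = (λ - 9)(λ² - 9λ + 12).
Step 3 — remaining eigenvalues from the quadratic λ² - 9λ + 12 = 0:
  Δ = 9² - 4·12 = 81 - 48 = 33,  λ = (9 ± √33)/2 = (9 ± 5.7446)/2 ≈ 7.3723 or 1.6277.
  Sorted: λ_1 = 9,  λ_2 = 7.3723,  λ_3 = 1.6277  (check: sum = 18 = tr ✓).

Step 4 — unit eigenvector for λ_1 = 9: v spans the null space of (Sigma - λ_1 I), whose rows are
  r_1 = (-1, -2, 0),  r_2 = (-2, -6, 2),  r_3 = (0, 2, -2).
  v is orthogonal to every row, so take v ∝ r_1 × r_2 = ((-2)·(2) - (0)·(-6), (0)·(-2) - (-1)·(2), (-1)·(-6) - (-2)·(-2)) = (-4, 2, 2).
  Rescale (divide by 2; multiply by -1 so the first nonzero entry is positive): u = (2, -1, -1).
  ||u|| = √((2)² + (-1)² + (-1)²) = √(6) ≈ 2.4495,  v_1 = u/||u|| ≈ (0.8165, -0.4082, -0.4082) (||v_1|| = 1).

λ_1 = 9,  λ_2 = 7.3723,  λ_3 = 1.6277;  v_1 ≈ (0.8165, -0.4082, -0.4082)


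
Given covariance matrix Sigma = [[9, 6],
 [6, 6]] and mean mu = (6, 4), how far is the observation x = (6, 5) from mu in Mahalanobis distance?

Step 1 — centre the observation: (x - mu) = (0, 1).

Step 2 — invert Sigma. det(Sigma) = 9·6 - (6)² = 18.
  Sigma^{-1} = (1/det) · [[d, -b], [-b, a]] = [[0.3333, -0.3333],
 [-0.3333, 0.5]].

Step 3 — form the quadratic (x - mu)^T · Sigma^{-1} · (x - mu):
  Sigma^{-1} · (x - mu) = (-0.3333, 0.5).
  (x - mu)^T · [Sigma^{-1} · (x - mu)] = (0)·(-0.3333) + (1)·(0.5) = 0.5.

Step 4 — take square root: d = √(0.5) ≈ 0.7071.

d(x, mu) = √(0.5) ≈ 0.7071


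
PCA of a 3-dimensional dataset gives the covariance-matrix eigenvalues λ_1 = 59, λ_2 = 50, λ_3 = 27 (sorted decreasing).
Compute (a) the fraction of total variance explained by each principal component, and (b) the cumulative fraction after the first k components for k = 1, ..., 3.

Step 1 — total variance = trace(Sigma) = Σ λ_i = 59 + 50 + 27 = 136.

Step 2 — fraction explained by component i = λ_i / Σ λ:
  PC1: 59/136 = 0.4338
  PC2: 50/136 = 0.3676
  PC3: 27/136 = 0.1985

Step 3 — cumulative fraction after k components = (λ_1 + ... + λ_k) / Σ λ:
  k = 1: 59/136 = 0.4338
  k = 2: (59 + 50)/136 = 109/136 = 0.8015
  k = 3: (59 + 50 + 27)/136 = 136/136 = 1

Summary (fraction, with percent):

explained: PC1 0.4338 (43.38%), PC2 0.3676 (36.76%), PC3 0.1985 (19.85%);  cumulative: 0.4338, 0.8015, 1


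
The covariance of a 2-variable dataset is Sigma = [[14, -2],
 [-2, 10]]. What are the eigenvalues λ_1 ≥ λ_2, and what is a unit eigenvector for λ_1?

Step 1 — characteristic polynomial of 2×2 Sigma:
  det(Sigma - λI) = λ² - trace · λ + det = 0.
  trace = 14 + 10 = 24, det = 14·10 - (-2)² = 136.
Step 2 — discriminant:
  Δ = trace² - 4·det = 576 - 544 = 32.
Step 3 — eigenvalues:
  λ = (trace ± √Δ)/2 = (24 ± 5.6569)/2,
  λ_1 = 14.8284,  λ_2 = 9.1716.

Step 4 — unit eigenvector for λ_1: solve (Sigma - λ_1 I)v = 0. First row:
  (14 - 14.8284)·v_x + (-2)·v_y = 0, i.e. (-0.8284)·v_x + (-2)·v_y = 0,
  so v ∝ (b, λ_1 - a) = (-2, 0.8284); multiply by -1 so the first entry is positive: u = (2, -0.8284).
  ||u|| = √((2)² + (-0.8284)²) = √(4.6863) ≈ 2.1648,
  v_1 = u/||u|| ≈ (0.9239, -0.3827) (||v_1|| = 1).

λ_1 = 14.8284,  λ_2 = 9.1716;  v_1 ≈ (0.9239, -0.3827)
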